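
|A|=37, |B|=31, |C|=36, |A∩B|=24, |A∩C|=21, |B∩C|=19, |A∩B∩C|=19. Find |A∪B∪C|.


|A∪B∪C| = 37+31+36-24-21-19+19 = 59

|A∪B∪C| = 59


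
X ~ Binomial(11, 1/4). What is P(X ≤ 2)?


P(X ≤ 2) = Σ P(X=i) for i=0..2
P(X=0) = 177147/4194304
P(X=1) = 649539/4194304
P(X=2) = 1082565/4194304
Sum = 1909251/4194304

P(X ≤ 2) = 1909251/4194304 ≈ 45.52%


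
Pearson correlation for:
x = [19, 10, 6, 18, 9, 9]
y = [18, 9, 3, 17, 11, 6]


n=6, Σx=71, Σy=64, Σxy=909, Σx²=983, Σy²=860
r = (6×909 - 71×64)/√((6×983 - 71²)(6×860 - 64²))
= 910/√(857×1064) = 910/√911848 ≈ 910/954.9073 ≈ 0.9530

r ≈ 0.9530


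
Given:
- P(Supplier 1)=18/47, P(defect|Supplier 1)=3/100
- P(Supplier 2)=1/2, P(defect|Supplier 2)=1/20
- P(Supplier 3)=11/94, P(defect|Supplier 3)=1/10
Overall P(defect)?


P(B) = Σ P(B|Aᵢ)×P(Aᵢ)
  3/100×18/47 = 27/2350
  1/20×1/2 = 1/40
  1/10×11/94 = 11/940
Sum = 453/9400

P(defect) = 453/9400 ≈ 4.82%


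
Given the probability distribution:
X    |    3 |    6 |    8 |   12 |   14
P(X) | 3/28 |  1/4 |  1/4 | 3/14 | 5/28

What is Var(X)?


E[X] = 249/28
E[X²] = 2571/28
Var(X) = E[X²] - (E[X])² = 2571/28 - 62001/784 = 9987/784

Var(X) = 9987/784 ≈ 12.7385


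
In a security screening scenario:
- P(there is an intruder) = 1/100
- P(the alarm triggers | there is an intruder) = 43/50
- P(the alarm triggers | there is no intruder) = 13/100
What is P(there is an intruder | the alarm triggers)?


Using Bayes' theorem:
P(A|B) = P(B|A)·P(A) / P(B)

P(the alarm triggers) = 43/50 × 1/100 + 13/100 × 99/100
= 43/5000 + 1287/10000 = 1373/10000

P(there is an intruder|the alarm triggers) = (43/5000) / (1373/10000) = 86/1373

P(there is an intruder|the alarm triggers) = 86/1373 ≈ 6.26%


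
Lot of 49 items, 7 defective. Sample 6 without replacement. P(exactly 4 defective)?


Hypergeometric: C(7,4)×C(42,2)/C(49,6)
= 35×861/13983816 = 205/95128

P(X=4) = 205/95128 ≈ 0.22%


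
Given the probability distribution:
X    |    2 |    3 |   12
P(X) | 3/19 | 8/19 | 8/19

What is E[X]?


E[X] = Σ x·P(X=x)
= (2)×(3/19) + (3)×(8/19) + (12)×(8/19)
= 126/19

E[X] = 126/19


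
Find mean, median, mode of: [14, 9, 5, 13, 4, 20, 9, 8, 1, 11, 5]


Sorted: [1, 4, 5, 5, 8, 9, 9, 11, 13, 14, 20]
Mean = 99/11 = 9
Median = 9
Freq: {14: 1, 9: 2, 5: 2, 13: 1, 4: 1, 20: 1, 8: 1, 1: 1, 11: 1}
Mode: [5, 9]

Mean=9, Median=9, Mode=[5, 9]


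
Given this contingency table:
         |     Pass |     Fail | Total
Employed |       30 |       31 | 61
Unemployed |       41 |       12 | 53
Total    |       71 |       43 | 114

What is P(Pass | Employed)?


P(Pass | Employed) = 30/(30+31) = 30/61

P(Pass|Employed) = 30/61 ≈ 49.18%


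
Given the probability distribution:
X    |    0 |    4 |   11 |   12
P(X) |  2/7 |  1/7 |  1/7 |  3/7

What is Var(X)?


E[X] = 51/7
E[X²] = 569/7
Var(X) = E[X²] - (E[X])² = 569/7 - 2601/49 = 1382/49

Var(X) = 1382/49 ≈ 28.2041


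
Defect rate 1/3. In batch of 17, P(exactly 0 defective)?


Binomial: P(X=0) = C(17,0)×p^0×(1-p)^17
= 1 × 1 × 131072/129140163 = 131072/129140163

P(X=0) = 131072/129140163 ≈ 0.10%


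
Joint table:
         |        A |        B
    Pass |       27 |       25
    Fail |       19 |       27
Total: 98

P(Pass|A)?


P(Pass|A) = 27/(27+19) = 27/46

P = 27/46 ≈ 58.70%


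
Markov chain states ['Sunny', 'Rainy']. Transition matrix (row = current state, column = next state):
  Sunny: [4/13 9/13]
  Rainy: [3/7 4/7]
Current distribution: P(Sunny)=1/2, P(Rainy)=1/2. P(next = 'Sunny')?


P(next=Sunny) = Σᵢ P(now=i)×P(i→Sunny)
= 1/2×4/13 + 1/2×3/7
= 2/13 + 3/14 = 67/182

P = 67/182 ≈ 0.3681


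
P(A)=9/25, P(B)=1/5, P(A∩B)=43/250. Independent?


P(A)×P(B) = 9/125
P(A∩B) = 43/250
Not equal → NOT independent

No, not independent


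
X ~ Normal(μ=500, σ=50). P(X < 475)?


z = (475-500)/50 = -0.5
P(Z < -0.5) = 0.3085

P(X < 475) ≈ 0.3085


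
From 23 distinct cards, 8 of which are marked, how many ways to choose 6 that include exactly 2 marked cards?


Choose 2 of the 8 marked cards and 4 of the other 15 cards:
C(8,2)×C(15,4) = 28×1365 = 38220

38220


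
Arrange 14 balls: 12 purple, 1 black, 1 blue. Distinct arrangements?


14!/(12!×1!×1!) = 182

182


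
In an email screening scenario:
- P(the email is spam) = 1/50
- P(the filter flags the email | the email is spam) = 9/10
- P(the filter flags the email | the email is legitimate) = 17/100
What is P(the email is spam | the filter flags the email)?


Using Bayes' theorem:
P(A|B) = P(B|A)·P(A) / P(B)

P(the filter flags the email) = 9/10 × 1/50 + 17/100 × 49/50
= 9/500 + 833/5000 = 923/5000

P(the email is spam|the filter flags the email) = (9/500) / (923/5000) = 90/923

P(the email is spam|the filter flags the email) = 90/923 ≈ 9.75%


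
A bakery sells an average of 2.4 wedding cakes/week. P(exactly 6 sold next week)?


Poisson(λ=2.4): P(X=6) = e^(-λ)×λ^k/k!
= e^(-2.4) × 2.4^6 / 6!
≈ 0.09071795329 × 191.102976 / 720 ≈ 0.024078

P(X=6) ≈ 0.024078 ≈ 2.41%


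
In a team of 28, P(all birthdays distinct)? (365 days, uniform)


P(all different) = Π(365-i)/365 for i=0..27
= (365/365)×(364/365)×...×(338/365)
= 0.345539

P ≈ 0.3455 ≈ 34.55%


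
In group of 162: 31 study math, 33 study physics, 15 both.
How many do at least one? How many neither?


|A∪B| = 31+33-15 = 49
Neither = 162-49 = 113

At least one: 49; Neither: 113


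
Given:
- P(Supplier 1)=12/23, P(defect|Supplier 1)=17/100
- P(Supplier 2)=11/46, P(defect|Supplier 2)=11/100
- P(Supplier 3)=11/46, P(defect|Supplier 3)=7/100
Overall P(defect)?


P(B) = Σ P(B|Aᵢ)×P(Aᵢ)
  17/100×12/23 = 51/575
  11/100×11/46 = 121/4600
  7/100×11/46 = 77/4600
Sum = 303/2300

P(defect) = 303/2300 ≈ 13.17%


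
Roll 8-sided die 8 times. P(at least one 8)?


P(no 8)^8 = (7/8)^8 = 5764801/16777216
P(≥1) = 1 - 5764801/16777216 = 11012415/16777216

P = 11012415/16777216 ≈ 65.64%


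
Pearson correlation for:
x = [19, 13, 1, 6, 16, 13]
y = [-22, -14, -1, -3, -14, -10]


n=6, Σx=68, Σy=-64, Σxy=-973, Σx²=992, Σy²=986
r = (6×(-973) - 68×(-64))/√((6×992 - 68²)(6×986 - (-64)²))
= -1486/√(1328×1820) = -1486/√2416960 ≈ -1486/1554.6575 ≈ -0.9558

r ≈ -0.9558


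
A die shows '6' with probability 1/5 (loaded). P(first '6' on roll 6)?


Geometric: P(X=6) = (1-p)^(k-1)×p = (4/5)^5×1/5 = 1024/15625

P(X=6) = 1024/15625 ≈ 6.55%


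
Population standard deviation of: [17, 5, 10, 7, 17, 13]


Mean = 69/6 = 23/2
  (17-23/2)²=121/4
  (5-23/2)²=169/4
  (10-23/2)²=9/4
  (7-23/2)²=81/4
  (17-23/2)²=121/4
  (13-23/2)²=9/4
Σ(x-μ)² = 255/2
σ² = (255/2)/6 = 85/4

σ = √(85/4) ≈ 4.6098


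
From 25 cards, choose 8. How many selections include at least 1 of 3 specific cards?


Complement: C(25,8) - C(22,8) = 1081575 - 319770 = 761805

761805


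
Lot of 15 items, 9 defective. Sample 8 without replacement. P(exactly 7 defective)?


Hypergeometric: C(9,7)×C(6,1)/C(15,8)
= 36×6/6435 = 24/715

P(X=7) = 24/715 ≈ 3.36%


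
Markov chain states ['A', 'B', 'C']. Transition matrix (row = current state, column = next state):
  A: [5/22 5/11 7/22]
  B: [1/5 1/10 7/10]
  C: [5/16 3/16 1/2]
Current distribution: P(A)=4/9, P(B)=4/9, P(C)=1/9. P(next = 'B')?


P(next=B) = Σᵢ P(now=i)×P(i→B)
= 4/9×5/11 + 4/9×1/10 + 1/9×3/16
= 20/99 + 2/45 + 1/48 = 2117/7920

P = 2117/7920 ≈ 0.2673


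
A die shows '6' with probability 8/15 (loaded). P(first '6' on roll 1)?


Geometric: P(X=1) = (1-p)^(k-1)×p = (7/15)^0×8/15 = 8/15

P(X=1) = 8/15 ≈ 53.33%


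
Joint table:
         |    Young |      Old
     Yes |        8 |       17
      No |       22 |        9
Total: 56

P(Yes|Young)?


P(Yes|Young) = 8/(8+22) = 8/30 = 4/15

P = 4/15 ≈ 26.67%


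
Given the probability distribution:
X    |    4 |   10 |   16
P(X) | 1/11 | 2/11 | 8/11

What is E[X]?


E[X] = Σ x·P(X=x)
= (4)×(1/11) + (10)×(2/11) + (16)×(8/11)
= 152/11

E[X] = 152/11


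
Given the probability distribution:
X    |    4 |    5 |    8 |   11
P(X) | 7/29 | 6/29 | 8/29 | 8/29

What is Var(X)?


E[X] = 210/29
E[X²] = 1742/29
Var(X) = E[X²] - (E[X])² = 1742/29 - 44100/841 = 6418/841

Var(X) = 6418/841 ≈ 7.6314


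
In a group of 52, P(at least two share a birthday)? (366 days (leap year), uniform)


P(all different) = Π(366-i)/366 for i=0..51
= 0.022238
P(match) = 1 - 0.022238 = 0.977762

P ≈ 0.9778 ≈ 97.78%


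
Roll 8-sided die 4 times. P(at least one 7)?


P(no 7)^4 = (7/8)^4 = 2401/4096
P(≥1) = 1 - 2401/4096 = 1695/4096

P = 1695/4096 ≈ 41.38%


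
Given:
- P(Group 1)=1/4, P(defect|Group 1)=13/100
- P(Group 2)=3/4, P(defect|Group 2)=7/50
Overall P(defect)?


P(B) = Σ P(B|Aᵢ)×P(Aᵢ)
  13/100×1/4 = 13/400
  7/50×3/4 = 21/200
Sum = 11/80

P(defect) = 11/80 ≈ 13.75%


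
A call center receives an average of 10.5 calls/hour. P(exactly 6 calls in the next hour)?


Poisson(λ=10.5): P(X=6) = e^(-λ)×λ^k/k!
= e^(-10.5) × 10.5^6 / 6!
≈ 2.753644935e-05 × 1340095.64062 / 720 ≈ 0.051252

P(X=6) ≈ 0.051252 ≈ 5.13%


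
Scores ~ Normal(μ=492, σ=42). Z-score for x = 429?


z = (x - μ)/σ = (429 - 492)/42 = -1.5

z = -1.5


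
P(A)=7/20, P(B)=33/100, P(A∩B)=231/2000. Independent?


P(A)×P(B) = 231/2000
P(A∩B) = 231/2000
Equal ✓ → Independent

Yes, independent


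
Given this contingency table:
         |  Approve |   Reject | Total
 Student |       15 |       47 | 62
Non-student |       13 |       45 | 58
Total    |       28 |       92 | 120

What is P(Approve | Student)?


P(Approve | Student) = 15/(15+47) = 15/62

P(Approve|Student) = 15/62 ≈ 24.19%


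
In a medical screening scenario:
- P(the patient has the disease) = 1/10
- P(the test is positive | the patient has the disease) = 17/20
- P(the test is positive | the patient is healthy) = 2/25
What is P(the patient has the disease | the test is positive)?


Using Bayes' theorem:
P(A|B) = P(B|A)·P(A) / P(B)

P(the test is positive) = 17/20 × 1/10 + 2/25 × 9/10
= 17/200 + 9/125 = 157/1000

P(the patient has the disease|the test is positive) = (17/200) / (157/1000) = 85/157

P(the patient has the disease|the test is positive) = 85/157 ≈ 54.14%


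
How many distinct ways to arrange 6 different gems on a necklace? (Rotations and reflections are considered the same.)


Free circular arrangements: rotations and reflections both identified.
(n-1)!/2 = 5!/2 = 120/2 = 60

60


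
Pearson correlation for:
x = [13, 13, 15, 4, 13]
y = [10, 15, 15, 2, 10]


n=5, Σx=58, Σy=52, Σxy=688, Σx²=748, Σy²=654
r = (5×688 - 58×52)/√((5×748 - 58²)(5×654 - 52²))
= 424/√(376×566) = 424/√212816 ≈ 424/461.3198 ≈ 0.9191

r ≈ 0.9191


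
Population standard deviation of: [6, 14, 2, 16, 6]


Mean = 44/5
  (6-44/5)²=196/25
  (14-44/5)²=676/25
  (2-44/5)²=1156/25
  (16-44/5)²=1296/25
  (6-44/5)²=196/25
Σ(x-μ)² = 704/5
σ² = (704/5)/5 = 704/25

σ = √(704/25) ≈ 5.3066


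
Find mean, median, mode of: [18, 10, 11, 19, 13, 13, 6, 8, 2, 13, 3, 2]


Sorted: [2, 2, 3, 6, 8, 10, 11, 13, 13, 13, 18, 19]
Mean = 118/12 = 59/6
Median = 21/2
Freq: {18: 1, 10: 1, 11: 1, 19: 1, 13: 3, 6: 1, 8: 1, 2: 2, 3: 1}
Mode: [13]

Mean=59/6, Median=21/2, Mode=13


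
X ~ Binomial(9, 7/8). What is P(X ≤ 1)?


P(X ≤ 1) = Σ P(X=i) for i=0..1
P(X=0) = 1/134217728
P(X=1) = 63/134217728
Sum = 1/2097152

P(X ≤ 1) = 1/2097152 ≈ 0.00%


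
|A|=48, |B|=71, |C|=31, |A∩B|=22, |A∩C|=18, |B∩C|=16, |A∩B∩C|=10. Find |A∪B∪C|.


|A∪B∪C| = 48+71+31-22-18-16+10 = 104

|A∪B∪C| = 104


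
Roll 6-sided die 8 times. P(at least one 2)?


P(no 2)^8 = (5/6)^8 = 390625/1679616
P(≥1) = 1 - 390625/1679616 = 1288991/1679616

P = 1288991/1679616 ≈ 76.74%


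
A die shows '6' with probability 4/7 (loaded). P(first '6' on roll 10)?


Geometric: P(X=10) = (1-p)^(k-1)×p = (3/7)^9×4/7 = 78732/282475249

P(X=10) = 78732/282475249 ≈ 0.03%


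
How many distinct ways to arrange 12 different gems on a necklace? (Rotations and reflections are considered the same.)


Free circular arrangements: rotations and reflections both identified.
(n-1)!/2 = 11!/2 = 39916800/2 = 19958400

19958400


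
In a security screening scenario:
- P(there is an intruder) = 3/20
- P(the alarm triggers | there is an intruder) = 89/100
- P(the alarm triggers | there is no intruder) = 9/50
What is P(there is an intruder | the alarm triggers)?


Using Bayes' theorem:
P(A|B) = P(B|A)·P(A) / P(B)

P(the alarm triggers) = 89/100 × 3/20 + 9/50 × 17/20
= 267/2000 + 153/1000 = 573/2000

P(there is an intruder|the alarm triggers) = (267/2000) / (573/2000) = 89/191

P(there is an intruder|the alarm triggers) = 89/191 ≈ 46.60%


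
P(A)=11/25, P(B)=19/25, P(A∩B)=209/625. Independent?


P(A)×P(B) = 209/625
P(A∩B) = 209/625
Equal ✓ → Independent

Yes, independent


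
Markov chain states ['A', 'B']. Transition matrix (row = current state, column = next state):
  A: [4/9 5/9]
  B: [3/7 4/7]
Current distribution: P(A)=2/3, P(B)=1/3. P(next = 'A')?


P(next=A) = Σᵢ P(now=i)×P(i→A)
= 2/3×4/9 + 1/3×3/7
= 8/27 + 1/7 = 83/189

P = 83/189 ≈ 0.4392


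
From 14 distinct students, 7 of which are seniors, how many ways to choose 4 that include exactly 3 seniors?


Choose 3 of the 7 seniors and 1 of the other 7 students:
C(7,3)×C(7,1) = 35×7 = 245

245


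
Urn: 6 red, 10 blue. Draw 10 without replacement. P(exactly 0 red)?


Hypergeometric: C(6,0)×C(10,10)/C(16,10)
= 1×1/8008 = 1/8008

P(X=0) = 1/8008 ≈ 0.01%


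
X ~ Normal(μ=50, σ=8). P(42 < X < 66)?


z₁=(42-50)/8=-1.0, z₂=(66-50)/8=2.0
P = Φ(2.0) - Φ(-1.0) = 0.977250 - 0.158655 = 0.818595 ≈ 0.8186

P(42 < X < 66) ≈ 0.8186


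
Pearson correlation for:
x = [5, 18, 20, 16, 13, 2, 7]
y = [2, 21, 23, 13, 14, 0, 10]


n=7, Σx=81, Σy=83, Σxy=1308, Σx²=1227, Σy²=1439
r = (7×1308 - 81×83)/√((7×1227 - 81²)(7×1439 - 83²))
= 2433/√(2028×3184) = 2433/√6457152 ≈ 2433/2541.0927 ≈ 0.9575

r ≈ 0.9575


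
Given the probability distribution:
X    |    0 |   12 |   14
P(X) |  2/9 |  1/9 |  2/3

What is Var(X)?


E[X] = 32/3
E[X²] = 440/3
Var(X) = E[X²] - (E[X])² = 440/3 - 1024/9 = 296/9

Var(X) = 296/9 ≈ 32.8889


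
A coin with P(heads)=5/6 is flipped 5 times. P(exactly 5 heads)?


Binomial: P(X=5) = C(5,5)×p^5×(1-p)^0
= 1 × 3125/7776 × 1 = 3125/7776

P(X=5) = 3125/7776 ≈ 40.19%


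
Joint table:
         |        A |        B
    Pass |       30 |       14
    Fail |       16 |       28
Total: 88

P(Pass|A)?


P(Pass|A) = 30/(30+16) = 30/46 = 15/23

P = 15/23 ≈ 65.22%


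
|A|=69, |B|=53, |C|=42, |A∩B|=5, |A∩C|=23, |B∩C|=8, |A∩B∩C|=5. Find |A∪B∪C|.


|A∪B∪C| = 69+53+42-5-23-8+5 = 133

|A∪B∪C| = 133


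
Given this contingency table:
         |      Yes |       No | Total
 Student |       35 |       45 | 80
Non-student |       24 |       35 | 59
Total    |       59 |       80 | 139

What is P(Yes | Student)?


P(Yes | Student) = 35/(35+45) = 35/80 = 7/16

P(Yes|Student) = 7/16 ≈ 43.75%


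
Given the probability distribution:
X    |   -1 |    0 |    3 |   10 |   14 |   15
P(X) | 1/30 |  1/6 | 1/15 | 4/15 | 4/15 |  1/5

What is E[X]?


E[X] = Σ x·P(X=x)
= (-1)×(1/30) + (0)×(1/6) + (3)×(1/15) + (10)×(4/15) + (14)×(4/15) + (15)×(1/5)
= 287/30

E[X] = 287/30


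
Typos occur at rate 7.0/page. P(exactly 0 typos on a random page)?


Poisson(λ=7.0): P(X=0) = e^(-λ)×λ^k/k!
= e^(-7.0) × 7.0^0 / 0!
≈ 0.0009118819656 × 1 / 1 ≈ 0.000912

P(X=0) ≈ 0.000912 ≈ 0.09%


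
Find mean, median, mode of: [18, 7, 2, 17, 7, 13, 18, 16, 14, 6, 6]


Sorted: [2, 6, 6, 7, 7, 13, 14, 16, 17, 18, 18]
Mean = 124/11
Median = 13
Freq: {18: 2, 7: 2, 2: 1, 17: 1, 13: 1, 16: 1, 14: 1, 6: 2}
Mode: [6, 7, 18]

Mean=124/11, Median=13, Mode=[6, 7, 18]


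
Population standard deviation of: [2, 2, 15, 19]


Mean = 38/4 = 19/2
  (2-19/2)²=225/4
  (2-19/2)²=225/4
  (15-19/2)²=121/4
  (19-19/2)²=361/4
Σ(x-μ)² = 233
σ² = 233/4

σ = √(233/4) ≈ 7.6322


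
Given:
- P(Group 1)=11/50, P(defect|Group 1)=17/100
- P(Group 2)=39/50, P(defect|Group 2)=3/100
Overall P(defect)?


P(B) = Σ P(B|Aᵢ)×P(Aᵢ)
  17/100×11/50 = 187/5000
  3/100×39/50 = 117/5000
Sum = 38/625

P(defect) = 38/625 ≈ 6.08%


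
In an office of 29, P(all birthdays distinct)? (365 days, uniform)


P(all different) = Π(365-i)/365 for i=0..28
= (365/365)×(364/365)×...×(337/365)
= 0.319031

P ≈ 0.3190 ≈ 31.90%


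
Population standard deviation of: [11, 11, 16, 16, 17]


Mean = 71/5
  (11-71/5)²=256/25
  (11-71/5)²=256/25
  (16-71/5)²=81/25
  (16-71/5)²=81/25
  (17-71/5)²=196/25
Σ(x-μ)² = 174/5
σ² = (174/5)/5 = 174/25

σ = √(174/25) ≈ 2.6382


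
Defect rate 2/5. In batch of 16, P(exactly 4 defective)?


Binomial: P(X=4) = C(16,4)×p^4×(1-p)^12
= 1820 × 16/625 × 531441/244140625 = 3095112384/30517578125

P(X=4) = 3095112384/30517578125 ≈ 10.14%


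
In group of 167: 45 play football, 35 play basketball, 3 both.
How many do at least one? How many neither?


|A∪B| = 45+35-3 = 77
Neither = 167-77 = 90

At least one: 77; Neither: 90


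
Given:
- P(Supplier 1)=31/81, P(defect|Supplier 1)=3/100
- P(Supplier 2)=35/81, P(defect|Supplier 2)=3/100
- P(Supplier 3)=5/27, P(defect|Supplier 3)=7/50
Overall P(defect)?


P(B) = Σ P(B|Aᵢ)×P(Aᵢ)
  3/100×31/81 = 31/2700
  3/100×35/81 = 7/540
  7/50×5/27 = 7/270
Sum = 34/675

P(defect) = 34/675 ≈ 5.04%


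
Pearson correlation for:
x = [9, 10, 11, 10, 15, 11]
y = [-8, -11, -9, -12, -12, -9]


n=6, Σx=66, Σy=-61, Σxy=-680, Σx²=748, Σy²=635
r = (6×(-680) - 66×(-61))/√((6×748 - 66²)(6×635 - (-61)²))
= -54/√(132×89) = -54/√11748 ≈ -54/108.3882 ≈ -0.4982

r ≈ -0.4982


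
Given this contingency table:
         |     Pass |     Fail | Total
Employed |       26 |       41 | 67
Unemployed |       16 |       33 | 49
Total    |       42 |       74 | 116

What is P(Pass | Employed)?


P(Pass | Employed) = 26/(26+41) = 26/67

P(Pass|Employed) = 26/67 ≈ 38.81%


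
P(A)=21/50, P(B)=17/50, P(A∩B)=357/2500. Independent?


P(A)×P(B) = 357/2500
P(A∩B) = 357/2500
Equal ✓ → Independent

Yes, independent


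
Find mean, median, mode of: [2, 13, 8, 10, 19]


Sorted: [2, 8, 10, 13, 19]
Mean = 52/5
Median = 10
Freq: {2: 1, 13: 1, 8: 1, 10: 1, 19: 1}
Mode: No mode

Mean=52/5, Median=10, Mode=No mode


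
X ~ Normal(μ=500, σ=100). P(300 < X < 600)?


z₁=(300-500)/100=-2.0, z₂=(600-500)/100=1.0
P = Φ(1.0) - Φ(-2.0) = 0.841345 - 0.022750 = 0.818595 ≈ 0.8186

P(300 < X < 600) ≈ 0.8186


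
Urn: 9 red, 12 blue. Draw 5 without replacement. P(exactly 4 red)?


Hypergeometric: C(9,4)×C(12,1)/C(21,5)
= 126×12/20349 = 24/323

P(X=4) = 24/323 ≈ 7.43%


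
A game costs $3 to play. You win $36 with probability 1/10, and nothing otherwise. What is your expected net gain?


E[gain] = (36-3)×1/10 + (-3)×9/10
= 33/10 - 27/10 = 3/5

Expected net gain = $3/5 ≈ $0.60


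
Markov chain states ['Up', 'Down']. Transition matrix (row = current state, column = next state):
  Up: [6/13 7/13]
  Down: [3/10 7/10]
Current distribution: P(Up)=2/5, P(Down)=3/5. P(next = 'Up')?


P(next=Up) = Σᵢ P(now=i)×P(i→Up)
= 2/5×6/13 + 3/5×3/10
= 12/65 + 9/50 = 237/650

P = 237/650 ≈ 0.3646


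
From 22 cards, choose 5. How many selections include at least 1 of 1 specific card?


Complement: C(22,5) - C(21,5) = 26334 - 20349 = 5985

5985


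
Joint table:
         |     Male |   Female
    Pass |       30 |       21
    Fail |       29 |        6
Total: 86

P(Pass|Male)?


P(Pass|Male) = 30/(30+29) = 30/59

P = 30/59 ≈ 50.85%


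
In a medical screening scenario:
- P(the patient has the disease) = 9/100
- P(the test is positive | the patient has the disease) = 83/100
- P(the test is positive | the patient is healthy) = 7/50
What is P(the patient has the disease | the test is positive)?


Using Bayes' theorem:
P(A|B) = P(B|A)·P(A) / P(B)

P(the test is positive) = 83/100 × 9/100 + 7/50 × 91/100
= 747/10000 + 637/5000 = 2021/10000

P(the patient has the disease|the test is positive) = (747/10000) / (2021/10000) = 747/2021

P(the patient has the disease|the test is positive) = 747/2021 ≈ 36.96%


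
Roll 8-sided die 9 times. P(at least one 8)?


P(no 8)^9 = (7/8)^9 = 40353607/134217728
P(≥1) = 1 - 40353607/134217728 = 93864121/134217728

P = 93864121/134217728 ≈ 69.93%


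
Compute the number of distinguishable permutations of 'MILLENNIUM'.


Letters: 10, freq: {'M': 2, 'I': 2, 'L': 2, 'E': 1, 'N': 2, 'U': 1}
10!/(2!×2!×2!×1!×2!×1!) = 3628800/16 = 226800

226800


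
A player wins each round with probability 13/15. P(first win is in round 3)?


Geometric: P(X=3) = (1-p)^(k-1)×p = (2/15)^2×13/15 = 52/3375

P(X=3) = 52/3375 ≈ 1.54%


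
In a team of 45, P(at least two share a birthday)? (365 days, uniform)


P(all different) = Π(365-i)/365 for i=0..44
= 0.059024
P(match) = 1 - 0.059024 = 0.940976

P ≈ 0.9410 ≈ 94.10%


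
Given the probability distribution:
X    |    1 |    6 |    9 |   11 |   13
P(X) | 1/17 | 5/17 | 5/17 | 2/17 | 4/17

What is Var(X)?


E[X] = 150/17
E[X²] = 1504/17
Var(X) = E[X²] - (E[X])² = 1504/17 - 22500/289 = 3068/289

Var(X) = 3068/289 ≈ 10.6159


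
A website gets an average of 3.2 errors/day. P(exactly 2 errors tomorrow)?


Poisson(λ=3.2): P(X=2) = e^(-λ)×λ^k/k!
= e^(-3.2) × 3.2^2 / 2!
≈ 0.04076220398 × 10.24 / 2 ≈ 0.208702

P(X=2) ≈ 0.208702 ≈ 20.87%


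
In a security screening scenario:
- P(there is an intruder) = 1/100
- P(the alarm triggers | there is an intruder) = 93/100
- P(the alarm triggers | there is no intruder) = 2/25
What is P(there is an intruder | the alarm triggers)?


Using Bayes' theorem:
P(A|B) = P(B|A)·P(A) / P(B)

P(the alarm triggers) = 93/100 × 1/100 + 2/25 × 99/100
= 93/10000 + 99/1250 = 177/2000

P(there is an intruder|the alarm triggers) = (93/10000) / (177/2000) = 31/295

P(there is an intruder|the alarm triggers) = 31/295 ≈ 10.51%


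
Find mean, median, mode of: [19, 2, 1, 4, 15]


Sorted: [1, 2, 4, 15, 19]
Mean = 41/5
Median = 4
Freq: {19: 1, 2: 1, 1: 1, 4: 1, 15: 1}
Mode: No mode

Mean=41/5, Median=4, Mode=No mode


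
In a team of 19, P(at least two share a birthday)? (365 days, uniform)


P(all different) = Π(365-i)/365 for i=0..18
= 0.620881
P(match) = 1 - 0.620881 = 0.379119

P ≈ 0.3791 ≈ 37.91%


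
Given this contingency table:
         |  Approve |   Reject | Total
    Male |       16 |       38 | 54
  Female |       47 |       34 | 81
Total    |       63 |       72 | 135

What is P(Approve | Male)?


P(Approve | Male) = 16/(16+38) = 16/54 = 8/27

P(Approve|Male) = 8/27 ≈ 29.63%


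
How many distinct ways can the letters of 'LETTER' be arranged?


Letters: 6, freq: {'L': 1, 'E': 2, 'T': 2, 'R': 1}
6!/(1!×2!×2!×1!) = 720/4 = 180

180


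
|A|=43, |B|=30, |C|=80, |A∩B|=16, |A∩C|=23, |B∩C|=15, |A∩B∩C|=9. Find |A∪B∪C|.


|A∪B∪C| = 43+30+80-16-23-15+9 = 108

|A∪B∪C| = 108


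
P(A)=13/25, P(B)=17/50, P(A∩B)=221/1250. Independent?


P(A)×P(B) = 221/1250
P(A∩B) = 221/1250
Equal ✓ → Independent

Yes, independent


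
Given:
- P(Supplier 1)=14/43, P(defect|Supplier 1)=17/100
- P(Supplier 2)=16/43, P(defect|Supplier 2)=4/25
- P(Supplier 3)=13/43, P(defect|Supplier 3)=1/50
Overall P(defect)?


P(B) = Σ P(B|Aᵢ)×P(Aᵢ)
  17/100×14/43 = 119/2150
  4/25×16/43 = 64/1075
  1/50×13/43 = 13/2150
Sum = 26/215

P(defect) = 26/215 ≈ 12.09%


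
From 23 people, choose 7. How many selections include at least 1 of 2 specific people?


Complement: C(23,7) - C(21,7) = 245157 - 116280 = 128877

128877


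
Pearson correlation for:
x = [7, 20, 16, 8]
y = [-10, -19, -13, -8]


n=4, Σx=51, Σy=-50, Σxy=-722, Σx²=769, Σy²=694
r = (4×(-722) - 51×(-50))/√((4×769 - 51²)(4×694 - (-50)²))
= -338/√(475×276) = -338/√131100 ≈ -338/362.0773 ≈ -0.9335

r ≈ -0.9335


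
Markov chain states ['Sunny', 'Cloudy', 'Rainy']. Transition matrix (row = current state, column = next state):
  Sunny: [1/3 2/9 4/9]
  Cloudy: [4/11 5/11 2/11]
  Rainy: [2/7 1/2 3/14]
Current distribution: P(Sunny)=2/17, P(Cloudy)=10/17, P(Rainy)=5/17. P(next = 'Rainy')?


P(next=Rainy) = Σᵢ P(now=i)×P(i→Rainy)
= 2/17×4/9 + 10/17×2/11 + 5/17×3/14
= 8/153 + 20/187 + 15/238 = 5237/23562

P = 5237/23562 ≈ 0.2223


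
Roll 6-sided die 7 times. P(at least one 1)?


P(no 1)^7 = (5/6)^7 = 78125/279936
P(≥1) = 1 - 78125/279936 = 201811/279936

P = 201811/279936 ≈ 72.09%


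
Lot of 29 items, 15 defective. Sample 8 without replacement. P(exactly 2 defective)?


Hypergeometric: C(15,2)×C(14,6)/C(29,8)
= 105×3003/4292145 = 49/667

P(X=2) = 49/667 ≈ 7.35%


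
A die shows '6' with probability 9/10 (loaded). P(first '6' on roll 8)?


Geometric: P(X=8) = (1-p)^(k-1)×p = (1/10)^7×9/10 = 9/100000000

P(X=8) = 9/100000000 ≈ 0.00%


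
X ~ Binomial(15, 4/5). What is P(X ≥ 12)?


P(X ≥ 12) = Σ P(X=i) for i=12..15
P(X=12) = 1526726656/6103515625
P(X=13) = 1409286144/6103515625
P(X=14) = 805306368/6103515625
P(X=15) = 1073741824/30517578125
Sum = 19780337664/30517578125

P(X ≥ 12) = 19780337664/30517578125 ≈ 64.82%


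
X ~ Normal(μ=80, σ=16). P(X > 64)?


z = (64-80)/16 = -1.0
P(X > 64) = 1 - P(Z ≤ -1.0) = 1 - 0.1587 = 0.8413

P(X > 64) ≈ 0.8413


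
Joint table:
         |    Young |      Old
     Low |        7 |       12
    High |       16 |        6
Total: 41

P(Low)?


P(Low) = (7+12)/41 = 19/41

P(Low) = 19/41 ≈ 46.34%


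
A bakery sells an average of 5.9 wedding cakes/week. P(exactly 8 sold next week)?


Poisson(λ=5.9): P(X=8) = e^(-λ)×λ^k/k!
= e^(-5.9) × 5.9^8 / 8!
≈ 0.002739444819 × 1468304.37604 / 40320 ≈ 0.099760

P(X=8) ≈ 0.099760 ≈ 9.98%


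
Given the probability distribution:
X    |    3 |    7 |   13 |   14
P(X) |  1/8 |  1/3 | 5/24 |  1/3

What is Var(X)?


E[X] = 121/12
E[X²] = 118
Var(X) = E[X²] - (E[X])² = 118 - 14641/144 = 2351/144

Var(X) = 2351/144 ≈ 16.3264


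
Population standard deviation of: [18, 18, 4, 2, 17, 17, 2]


Mean = 78/7
  (18-78/7)²=2304/49
  (18-78/7)²=2304/49
  (4-78/7)²=2500/49
  (2-78/7)²=4096/49
  (17-78/7)²=1681/49
  (17-78/7)²=1681/49
  (2-78/7)²=4096/49
Σ(x-μ)² = 2666/7
σ² = (2666/7)/7 = 2666/49

σ = √(2666/49) ≈ 7.3762


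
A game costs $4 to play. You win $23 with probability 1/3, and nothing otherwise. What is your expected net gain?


E[gain] = (23-4)×1/3 + (-4)×2/3
= 19/3 - 8/3 = 11/3

Expected net gain = $11/3 ≈ $3.67


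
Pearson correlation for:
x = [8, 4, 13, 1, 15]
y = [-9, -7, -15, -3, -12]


n=5, Σx=41, Σy=-46, Σxy=-478, Σx²=475, Σy²=508
r = (5×(-478) - 41×(-46))/√((5×475 - 41²)(5×508 - (-46)²))
= -504/√(694×424) = -504/√294256 ≈ -504/542.4537 ≈ -0.9291

r ≈ -0.9291


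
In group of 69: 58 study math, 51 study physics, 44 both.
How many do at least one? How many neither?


|A∪B| = 58+51-44 = 65
Neither = 69-65 = 4

At least one: 65; Neither: 4


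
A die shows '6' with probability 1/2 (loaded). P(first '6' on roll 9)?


Geometric: P(X=9) = (1-p)^(k-1)×p = (1/2)^8×1/2 = 1/512

P(X=9) = 1/512 ≈ 0.20%


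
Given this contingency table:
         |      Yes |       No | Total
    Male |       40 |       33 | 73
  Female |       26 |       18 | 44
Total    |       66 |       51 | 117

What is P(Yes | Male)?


P(Yes | Male) = 40/(40+33) = 40/73

P(Yes|Male) = 40/73 ≈ 54.79%


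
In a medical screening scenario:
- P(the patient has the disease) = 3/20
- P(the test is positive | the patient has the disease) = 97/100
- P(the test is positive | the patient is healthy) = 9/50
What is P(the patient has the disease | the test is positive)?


Using Bayes' theorem:
P(A|B) = P(B|A)·P(A) / P(B)

P(the test is positive) = 97/100 × 3/20 + 9/50 × 17/20
= 291/2000 + 153/1000 = 597/2000

P(the patient has the disease|the test is positive) = (291/2000) / (597/2000) = 97/199

P(the patient has the disease|the test is positive) = 97/199 ≈ 48.74%


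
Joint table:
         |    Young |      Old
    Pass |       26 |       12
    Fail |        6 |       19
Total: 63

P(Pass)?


P(Pass) = (26+12)/63 = 38/63

P(Pass) = 38/63 ≈ 60.32%


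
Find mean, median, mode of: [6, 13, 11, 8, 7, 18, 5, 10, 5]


Sorted: [5, 5, 6, 7, 8, 10, 11, 13, 18]
Mean = 83/9
Median = 8
Freq: {6: 1, 13: 1, 11: 1, 8: 1, 7: 1, 18: 1, 5: 2, 10: 1}
Mode: [5]

Mean=83/9, Median=8, Mode=5


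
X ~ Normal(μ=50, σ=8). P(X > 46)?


z = (46-50)/8 = -0.5
P(X > 46) = 1 - P(Z ≤ -0.5) = 1 - 0.3085 = 0.6915

P(X > 46) ≈ 0.6915


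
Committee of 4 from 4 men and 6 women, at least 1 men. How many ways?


Count by #men:
  1M,3W: C(4,1)×C(6,3)=80
  2M,2W: C(4,2)×C(6,2)=90
  3M,1W: C(4,3)×C(6,1)=24
  4M,0W: C(4,4)×C(6,0)=1
Total = 195

195


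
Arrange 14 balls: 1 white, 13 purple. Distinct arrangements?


14!/(1!×13!) = 14

14


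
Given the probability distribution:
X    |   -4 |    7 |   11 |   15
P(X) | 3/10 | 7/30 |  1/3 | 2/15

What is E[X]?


E[X] = Σ x·P(X=x)
= (-4)×(3/10) + (7)×(7/30) + (11)×(1/3) + (15)×(2/15)
= 61/10

E[X] = 61/10


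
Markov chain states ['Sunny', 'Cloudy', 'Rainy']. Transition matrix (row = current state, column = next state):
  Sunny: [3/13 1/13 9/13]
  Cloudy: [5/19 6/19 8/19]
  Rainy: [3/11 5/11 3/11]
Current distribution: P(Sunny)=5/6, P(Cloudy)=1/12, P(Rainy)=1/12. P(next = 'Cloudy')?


P(next=Cloudy) = Σᵢ P(now=i)×P(i→Cloudy)
= 5/6×1/13 + 1/12×6/19 + 1/12×5/11
= 5/78 + 1/38 + 5/132 = 4183/32604

P = 4183/32604 ≈ 0.1283


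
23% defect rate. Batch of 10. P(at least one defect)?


P(all good) = (77/100)^10 = 7326680472586200649/100000000000000000000
P(≥1 defect) = 92673319527413799351/100000000000000000000

P = 92673319527413799351/100000000000000000000 ≈ 92.67%


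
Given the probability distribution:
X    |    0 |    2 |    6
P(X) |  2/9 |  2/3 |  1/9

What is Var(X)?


E[X] = 2
E[X²] = 20/3
Var(X) = E[X²] - (E[X])² = 20/3 - 4 = 8/3

Var(X) = 8/3 ≈ 2.6667


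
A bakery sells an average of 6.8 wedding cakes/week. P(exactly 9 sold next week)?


Poisson(λ=6.8): P(X=9) = e^(-λ)×λ^k/k!
= e^(-6.8) × 6.8^9 / 9!
≈ 0.001113775148 × 31087100.2964 / 362880 ≈ 0.095415

P(X=9) ≈ 0.095415 ≈ 9.54%


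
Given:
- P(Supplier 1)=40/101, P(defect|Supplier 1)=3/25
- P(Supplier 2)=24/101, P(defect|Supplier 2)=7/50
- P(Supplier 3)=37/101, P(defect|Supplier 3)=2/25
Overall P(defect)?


P(B) = Σ P(B|Aᵢ)×P(Aᵢ)
  3/25×40/101 = 24/505
  7/50×24/101 = 84/2525
  2/25×37/101 = 74/2525
Sum = 278/2525

P(defect) = 278/2525 ≈ 11.01%


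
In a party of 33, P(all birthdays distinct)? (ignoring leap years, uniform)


P(all different) = Π(365-i)/365 for i=0..32
= (365/365)×(364/365)×...×(333/365)
= 0.225028

P ≈ 0.2250 ≈ 22.50%


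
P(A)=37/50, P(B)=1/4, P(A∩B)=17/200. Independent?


P(A)×P(B) = 37/200
P(A∩B) = 17/200
Not equal → NOT independent

No, not independent


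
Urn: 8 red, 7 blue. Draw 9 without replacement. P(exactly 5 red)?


Hypergeometric: C(8,5)×C(7,4)/C(15,9)
= 56×35/5005 = 56/143

P(X=5) = 56/143 ≈ 39.16%


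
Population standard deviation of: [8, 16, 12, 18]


Mean = 54/4 = 27/2
  (8-27/2)²=121/4
  (16-27/2)²=25/4
  (12-27/2)²=9/4
  (18-27/2)²=81/4
Σ(x-μ)² = 59
σ² = 59/4

σ = √(59/4) ≈ 3.8406


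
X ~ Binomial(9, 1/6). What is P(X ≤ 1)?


P(X ≤ 1) = Σ P(X=i) for i=0..1
P(X=0) = 1953125/10077696
P(X=1) = 390625/1119744
Sum = 2734375/5038848

P(X ≤ 1) = 2734375/5038848 ≈ 54.27%


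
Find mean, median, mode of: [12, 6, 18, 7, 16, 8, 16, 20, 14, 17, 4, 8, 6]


Sorted: [4, 6, 6, 7, 8, 8, 12, 14, 16, 16, 17, 18, 20]
Mean = 152/13
Median = 12
Freq: {12: 1, 6: 2, 18: 1, 7: 1, 16: 2, 8: 2, 20: 1, 14: 1, 17: 1, 4: 1}
Mode: [6, 8, 16]

Mean=152/13, Median=12, Mode=[6, 8, 16]


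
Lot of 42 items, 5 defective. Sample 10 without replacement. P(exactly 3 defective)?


Hypergeometric: C(5,3)×C(37,7)/C(42,10)
= 10×10295472/1471442973 = 4960/70889

P(X=3) = 4960/70889 ≈ 7.00%


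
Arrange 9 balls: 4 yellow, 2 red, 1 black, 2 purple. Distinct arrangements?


9!/(4!×2!×1!×2!) = 3780

3780


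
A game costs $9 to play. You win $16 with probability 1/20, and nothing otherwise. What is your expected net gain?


E[gain] = (16-9)×1/20 + (-9)×19/20
= 7/20 - 171/20 = -41/5

Expected net gain = $-41/5 ≈ $-8.20


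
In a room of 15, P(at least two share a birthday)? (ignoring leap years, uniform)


P(all different) = Π(365-i)/365 for i=0..14
= 0.747099
P(match) = 1 - 0.747099 = 0.252901

P ≈ 0.2529 ≈ 25.29%


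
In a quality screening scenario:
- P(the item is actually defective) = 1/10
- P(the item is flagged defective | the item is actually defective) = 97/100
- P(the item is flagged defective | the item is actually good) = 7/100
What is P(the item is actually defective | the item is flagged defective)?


Using Bayes' theorem:
P(A|B) = P(B|A)·P(A) / P(B)

P(the item is flagged defective) = 97/100 × 1/10 + 7/100 × 9/10
= 97/1000 + 63/1000 = 4/25

P(the item is actually defective|the item is flagged defective) = (97/1000) / (4/25) = 97/160

P(the item is actually defective|the item is flagged defective) = 97/160 ≈ 60.62%


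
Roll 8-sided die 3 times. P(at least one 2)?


P(no 2)^3 = (7/8)^3 = 343/512
P(≥1) = 1 - 343/512 = 169/512

P = 169/512 ≈ 33.01%


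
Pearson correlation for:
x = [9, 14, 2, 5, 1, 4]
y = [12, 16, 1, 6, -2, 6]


n=6, Σx=35, Σy=39, Σxy=386, Σx²=323, Σy²=477
r = (6×386 - 35×39)/√((6×323 - 35²)(6×477 - 39²))
= 951/√(713×1341) = 951/√956133 ≈ 951/977.8205 ≈ 0.9726

r ≈ 0.9726


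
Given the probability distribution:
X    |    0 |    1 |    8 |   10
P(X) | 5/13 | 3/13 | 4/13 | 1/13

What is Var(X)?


E[X] = 45/13
E[X²] = 359/13
Var(X) = E[X²] - (E[X])² = 359/13 - 2025/169 = 2642/169

Var(X) = 2642/169 ≈ 15.6331


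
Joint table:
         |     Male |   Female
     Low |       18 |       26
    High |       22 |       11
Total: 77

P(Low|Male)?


P(Low|Male) = 18/(18+22) = 18/40 = 9/20

P = 9/20 ≈ 45.00%


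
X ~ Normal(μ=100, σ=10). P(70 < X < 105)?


z₁=(70-100)/10=-3.0, z₂=(105-100)/10=0.5
P = Φ(0.5) - Φ(-3.0) = 0.691462 - 0.001350 = 0.690112 ≈ 0.6901

P(70 < X < 105) ≈ 0.6901


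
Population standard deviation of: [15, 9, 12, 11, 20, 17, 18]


Mean = 102/7
  (15-102/7)²=9/49
  (9-102/7)²=1521/49
  (12-102/7)²=324/49
  (11-102/7)²=625/49
  (20-102/7)²=1444/49
  (17-102/7)²=289/49
  (18-102/7)²=576/49
Σ(x-μ)² = 684/7
σ² = (684/7)/7 = 684/49

σ = √(684/49) ≈ 3.7362


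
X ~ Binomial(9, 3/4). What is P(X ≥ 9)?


P(X ≥ 9) = Σ P(X=i) for i=9..9
P(X=9) = 19683/262144
Sum = 19683/262144

P(X ≥ 9) = 19683/262144 ≈ 7.51%


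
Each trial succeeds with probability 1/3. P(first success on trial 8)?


Geometric: P(X=8) = (1-p)^(k-1)×p = (2/3)^7×1/3 = 128/6561

P(X=8) = 128/6561 ≈ 1.95%


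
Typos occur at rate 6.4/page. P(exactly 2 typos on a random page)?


Poisson(λ=6.4): P(X=2) = e^(-λ)×λ^k/k!
= e^(-6.4) × 6.4^2 / 2!
≈ 0.001661557273 × 40.96 / 2 ≈ 0.034029

P(X=2) ≈ 0.034029 ≈ 3.40%


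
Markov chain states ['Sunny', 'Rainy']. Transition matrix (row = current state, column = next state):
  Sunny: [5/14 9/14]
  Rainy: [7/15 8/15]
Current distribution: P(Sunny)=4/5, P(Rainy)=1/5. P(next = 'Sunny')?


P(next=Sunny) = Σᵢ P(now=i)×P(i→Sunny)
= 4/5×5/14 + 1/5×7/15
= 2/7 + 7/75 = 199/525

P = 199/525 ≈ 0.3790


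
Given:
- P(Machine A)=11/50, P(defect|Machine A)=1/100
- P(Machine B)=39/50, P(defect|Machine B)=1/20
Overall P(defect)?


P(B) = Σ P(B|Aᵢ)×P(Aᵢ)
  1/100×11/50 = 11/5000
  1/20×39/50 = 39/1000
Sum = 103/2500

P(defect) = 103/2500 ≈ 4.12%


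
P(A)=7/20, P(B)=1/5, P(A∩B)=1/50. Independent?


P(A)×P(B) = 7/100
P(A∩B) = 1/50
Not equal → NOT independent

No, not independent


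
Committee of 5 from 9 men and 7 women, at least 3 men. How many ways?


Count by #men:
  3M,2W: C(9,3)×C(7,2)=1764
  4M,1W: C(9,4)×C(7,1)=882
  5M,0W: C(9,5)×C(7,0)=126
Total = 2772

2772


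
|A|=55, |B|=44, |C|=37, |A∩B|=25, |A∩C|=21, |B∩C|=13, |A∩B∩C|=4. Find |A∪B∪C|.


|A∪B∪C| = 55+44+37-25-21-13+4 = 81

|A∪B∪C| = 81


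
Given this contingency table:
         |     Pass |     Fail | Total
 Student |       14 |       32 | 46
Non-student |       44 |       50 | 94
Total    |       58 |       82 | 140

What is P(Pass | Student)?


P(Pass | Student) = 14/(14+32) = 14/46 = 7/23

P(Pass|Student) = 7/23 ≈ 30.43%


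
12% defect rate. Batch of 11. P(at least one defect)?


P(all good) = (22/25)^11 = 584318301411328/2384185791015625
P(≥1 defect) = 1799867489604297/2384185791015625

P = 1799867489604297/2384185791015625 ≈ 75.49%


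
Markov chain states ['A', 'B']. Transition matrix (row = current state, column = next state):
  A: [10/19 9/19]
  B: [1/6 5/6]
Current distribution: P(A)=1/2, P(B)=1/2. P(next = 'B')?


P(next=B) = Σᵢ P(now=i)×P(i→B)
= 1/2×9/19 + 1/2×5/6
= 9/38 + 5/12 = 149/228

P = 149/228 ≈ 0.6535


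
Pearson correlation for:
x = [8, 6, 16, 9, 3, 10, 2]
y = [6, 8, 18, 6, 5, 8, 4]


n=7, Σx=54, Σy=55, Σxy=541, Σx²=550, Σy²=565
r = (7×541 - 54×55)/√((7×550 - 54²)(7×565 - 55²))
= 817/√(934×930) = 817/√868620 ≈ 817/931.9979 ≈ 0.8766

r ≈ 0.8766


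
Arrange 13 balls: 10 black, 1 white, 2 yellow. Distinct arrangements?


13!/(10!×1!×2!) = 858

858


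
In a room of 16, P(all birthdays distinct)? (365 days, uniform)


P(all different) = Π(365-i)/365 for i=0..15
= (365/365)×(364/365)×...×(350/365)
= 0.716396

P ≈ 0.7164 ≈ 71.64%


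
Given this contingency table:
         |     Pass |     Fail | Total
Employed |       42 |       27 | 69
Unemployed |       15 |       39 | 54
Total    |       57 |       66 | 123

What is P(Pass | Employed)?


P(Pass | Employed) = 42/(42+27) = 42/69 = 14/23

P(Pass|Employed) = 14/23 ≈ 60.87%


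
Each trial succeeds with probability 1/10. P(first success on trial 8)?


Geometric: P(X=8) = (1-p)^(k-1)×p = (9/10)^7×1/10 = 4782969/100000000

P(X=8) = 4782969/100000000 ≈ 4.78%


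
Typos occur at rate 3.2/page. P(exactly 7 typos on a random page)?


Poisson(λ=3.2): P(X=7) = e^(-λ)×λ^k/k!
= e^(-3.2) × 3.2^7 / 7!
≈ 0.04076220398 × 3435.9738368 / 5040 ≈ 0.027789

P(X=7) ≈ 0.027789 ≈ 2.78%


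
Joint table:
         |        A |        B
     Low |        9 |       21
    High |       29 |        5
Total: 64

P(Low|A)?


P(Low|A) = 9/(9+29) = 9/38

P = 9/38 ≈ 23.68%


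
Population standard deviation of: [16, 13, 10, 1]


Mean = 40/4 = 10
  (16-10)²=36
  (13-10)²=9
  (10-10)²=0
  (1-10)²=81
Σ(x-μ)² = 126
σ² = 126/4 = 63/2

σ = √(63/2) ≈ 5.6125


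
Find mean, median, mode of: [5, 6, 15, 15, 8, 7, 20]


Sorted: [5, 6, 7, 8, 15, 15, 20]
Mean = 76/7
Median = 8
Freq: {5: 1, 6: 1, 15: 2, 8: 1, 7: 1, 20: 1}
Mode: [15]

Mean=76/7, Median=8, Mode=15


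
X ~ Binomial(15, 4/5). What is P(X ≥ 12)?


P(X ≥ 12) = Σ P(X=i) for i=12..15
P(X=12) = 1526726656/6103515625
P(X=13) = 1409286144/6103515625
P(X=14) = 805306368/6103515625
P(X=15) = 1073741824/30517578125
Sum = 19780337664/30517578125

P(X ≥ 12) = 19780337664/30517578125 ≈ 64.82%
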